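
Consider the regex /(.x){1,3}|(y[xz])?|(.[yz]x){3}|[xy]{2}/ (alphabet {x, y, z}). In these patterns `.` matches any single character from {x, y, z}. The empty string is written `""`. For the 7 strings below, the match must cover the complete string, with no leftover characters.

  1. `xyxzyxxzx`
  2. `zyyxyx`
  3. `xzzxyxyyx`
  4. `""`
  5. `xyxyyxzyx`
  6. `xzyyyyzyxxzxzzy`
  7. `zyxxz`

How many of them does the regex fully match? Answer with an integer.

1 → match
2 → no match
3 → no match
4 → match
5 → match
6 → no match
7 → no match
Total matched: 3

3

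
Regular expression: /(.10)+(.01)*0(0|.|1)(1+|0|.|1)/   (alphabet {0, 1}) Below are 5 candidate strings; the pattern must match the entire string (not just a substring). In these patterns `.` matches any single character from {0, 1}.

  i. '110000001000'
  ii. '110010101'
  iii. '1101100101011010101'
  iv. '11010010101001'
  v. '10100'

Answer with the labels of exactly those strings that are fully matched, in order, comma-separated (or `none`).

none

i → no match
ii → no match
iii → no match
iv → no match
v → no match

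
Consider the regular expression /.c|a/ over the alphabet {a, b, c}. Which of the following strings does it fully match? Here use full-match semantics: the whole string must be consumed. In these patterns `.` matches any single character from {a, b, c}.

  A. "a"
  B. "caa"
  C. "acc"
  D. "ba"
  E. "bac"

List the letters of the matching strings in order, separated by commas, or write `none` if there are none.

A → match
B → no match
C → no match
D → no match
E → no match

A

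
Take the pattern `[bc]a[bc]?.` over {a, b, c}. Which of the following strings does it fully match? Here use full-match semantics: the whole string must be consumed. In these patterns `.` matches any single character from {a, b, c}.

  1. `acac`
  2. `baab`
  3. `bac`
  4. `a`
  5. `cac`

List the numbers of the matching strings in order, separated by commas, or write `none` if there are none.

1 → no match
2 → no match
3 → match
4 → no match
5 → match

3, 5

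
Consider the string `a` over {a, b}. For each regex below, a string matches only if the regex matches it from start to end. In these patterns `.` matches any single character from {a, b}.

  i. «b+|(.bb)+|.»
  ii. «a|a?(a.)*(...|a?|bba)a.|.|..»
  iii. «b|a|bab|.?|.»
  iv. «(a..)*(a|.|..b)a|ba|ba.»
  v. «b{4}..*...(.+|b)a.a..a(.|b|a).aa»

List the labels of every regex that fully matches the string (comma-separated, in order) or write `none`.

i → match
ii → match
iii → match
iv → no match
v → no match — must start with `b`

i, ii, iii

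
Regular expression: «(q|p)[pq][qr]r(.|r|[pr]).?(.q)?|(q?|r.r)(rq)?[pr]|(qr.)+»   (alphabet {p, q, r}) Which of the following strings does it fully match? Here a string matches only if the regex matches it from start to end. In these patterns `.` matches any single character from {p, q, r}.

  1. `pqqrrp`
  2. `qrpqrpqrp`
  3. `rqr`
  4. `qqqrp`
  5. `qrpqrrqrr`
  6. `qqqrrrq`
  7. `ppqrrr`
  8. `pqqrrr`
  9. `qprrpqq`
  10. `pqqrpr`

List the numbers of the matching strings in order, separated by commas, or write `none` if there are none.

1, 2, 3, 4, 5, 6, 7, 8, 9, 10

1 → match
2 → match
3 → match
4 → match
5 → match
6 → match
7 → match
8 → match
9 → match
10 → match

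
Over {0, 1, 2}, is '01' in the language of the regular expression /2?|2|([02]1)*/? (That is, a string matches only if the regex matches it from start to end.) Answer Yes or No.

Yes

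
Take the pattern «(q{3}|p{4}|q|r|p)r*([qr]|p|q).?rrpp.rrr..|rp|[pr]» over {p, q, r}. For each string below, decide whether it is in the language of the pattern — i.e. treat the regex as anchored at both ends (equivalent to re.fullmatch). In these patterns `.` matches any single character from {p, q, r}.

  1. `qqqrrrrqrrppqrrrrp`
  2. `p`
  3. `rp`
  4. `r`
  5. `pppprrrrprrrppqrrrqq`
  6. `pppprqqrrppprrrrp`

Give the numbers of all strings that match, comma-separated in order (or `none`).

1, 2, 3, 4, 5, 6

1 → match
2 → match
3 → match
4 → match
5 → match
6 → match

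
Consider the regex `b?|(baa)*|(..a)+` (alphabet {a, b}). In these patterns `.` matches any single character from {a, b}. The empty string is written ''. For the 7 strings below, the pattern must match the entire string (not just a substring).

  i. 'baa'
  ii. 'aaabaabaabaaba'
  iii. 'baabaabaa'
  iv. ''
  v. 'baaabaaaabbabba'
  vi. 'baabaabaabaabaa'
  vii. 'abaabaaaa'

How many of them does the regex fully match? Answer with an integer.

i → match
ii → no match
iii → match
iv → match
v → match
vi → match
vii → match
Total matched: 6

6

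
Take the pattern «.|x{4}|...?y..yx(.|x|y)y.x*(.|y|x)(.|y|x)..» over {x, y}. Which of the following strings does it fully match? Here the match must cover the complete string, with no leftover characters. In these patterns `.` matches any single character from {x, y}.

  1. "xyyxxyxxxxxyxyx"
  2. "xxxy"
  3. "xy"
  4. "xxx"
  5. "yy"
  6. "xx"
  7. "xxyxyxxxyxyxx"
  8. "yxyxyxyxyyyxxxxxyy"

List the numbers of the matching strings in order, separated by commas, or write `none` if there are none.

1 → no match
2. "xxxy" → no match
3. "xy" → no match
4. "xxx" → no match
5. "yy" → no match
6. "xx" → no match
7 → no match
8 → no match

none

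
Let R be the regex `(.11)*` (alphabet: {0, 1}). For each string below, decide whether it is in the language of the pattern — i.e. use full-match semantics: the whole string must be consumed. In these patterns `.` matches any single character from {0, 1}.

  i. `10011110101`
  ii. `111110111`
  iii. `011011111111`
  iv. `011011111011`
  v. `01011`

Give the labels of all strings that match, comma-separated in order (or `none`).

iii, iv

i → no match
ii → no match
iii → match
iv → match
v → no match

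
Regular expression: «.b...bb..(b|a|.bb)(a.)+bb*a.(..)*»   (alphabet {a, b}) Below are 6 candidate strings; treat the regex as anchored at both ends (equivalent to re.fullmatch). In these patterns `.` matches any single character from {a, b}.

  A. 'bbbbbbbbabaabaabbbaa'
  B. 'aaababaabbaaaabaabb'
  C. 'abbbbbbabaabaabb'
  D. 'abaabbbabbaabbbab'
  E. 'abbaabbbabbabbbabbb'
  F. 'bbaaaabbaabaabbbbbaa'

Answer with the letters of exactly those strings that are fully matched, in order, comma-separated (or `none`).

D

A → no match
B → no match
C → no match
D → match
E → no match
F → no match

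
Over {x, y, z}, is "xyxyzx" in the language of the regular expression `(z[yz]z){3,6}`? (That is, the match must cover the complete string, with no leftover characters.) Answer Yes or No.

Every match must start with "z", but "xyxyzx" does not.

No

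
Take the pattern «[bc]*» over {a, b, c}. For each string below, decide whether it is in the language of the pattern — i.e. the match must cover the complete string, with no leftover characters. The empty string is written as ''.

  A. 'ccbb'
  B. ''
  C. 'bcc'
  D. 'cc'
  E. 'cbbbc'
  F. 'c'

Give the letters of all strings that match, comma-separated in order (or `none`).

A → match
B → match
C → match
D → match
E → match
F → match

A, B, C, D, E, F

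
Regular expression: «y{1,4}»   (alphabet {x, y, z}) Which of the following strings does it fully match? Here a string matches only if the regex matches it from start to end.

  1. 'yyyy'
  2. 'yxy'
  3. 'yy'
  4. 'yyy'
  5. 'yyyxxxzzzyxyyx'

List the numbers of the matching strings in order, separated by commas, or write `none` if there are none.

1 → match
2 → no match
3 → match
4 → match
5 → no match — must end with 'y'

1, 3, 4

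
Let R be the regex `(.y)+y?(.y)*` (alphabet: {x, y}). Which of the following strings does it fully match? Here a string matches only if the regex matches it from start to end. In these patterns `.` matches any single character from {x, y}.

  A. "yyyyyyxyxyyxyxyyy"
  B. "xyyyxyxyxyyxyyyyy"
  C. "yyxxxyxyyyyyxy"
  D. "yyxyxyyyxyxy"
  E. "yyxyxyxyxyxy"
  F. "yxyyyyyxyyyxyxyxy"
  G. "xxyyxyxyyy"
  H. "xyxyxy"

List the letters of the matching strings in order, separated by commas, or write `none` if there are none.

A, B, D, E, H

A → match
B → match
C → no match
D → match
E → match
F → no match
G → no match
H → match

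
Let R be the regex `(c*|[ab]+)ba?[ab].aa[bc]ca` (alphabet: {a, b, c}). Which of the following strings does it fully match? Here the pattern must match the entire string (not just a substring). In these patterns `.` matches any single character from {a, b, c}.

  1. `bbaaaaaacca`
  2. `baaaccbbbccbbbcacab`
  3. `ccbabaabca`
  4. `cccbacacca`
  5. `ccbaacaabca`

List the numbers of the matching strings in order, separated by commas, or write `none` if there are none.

3, 5

1 → no match
2 → no match — must end with `ca`
3 → match
4 → no match
5 → match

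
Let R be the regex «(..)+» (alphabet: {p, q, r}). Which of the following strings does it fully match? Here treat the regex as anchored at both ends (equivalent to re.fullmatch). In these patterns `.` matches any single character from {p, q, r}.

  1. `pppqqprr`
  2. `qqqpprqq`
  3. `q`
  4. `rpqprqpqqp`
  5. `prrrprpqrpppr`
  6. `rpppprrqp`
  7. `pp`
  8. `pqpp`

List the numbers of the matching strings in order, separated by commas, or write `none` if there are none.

1, 2, 4, 7, 8

1 → match
2 → match
3 → no match
4 → match
5 → no match
6 → no match
7 → match
8 → match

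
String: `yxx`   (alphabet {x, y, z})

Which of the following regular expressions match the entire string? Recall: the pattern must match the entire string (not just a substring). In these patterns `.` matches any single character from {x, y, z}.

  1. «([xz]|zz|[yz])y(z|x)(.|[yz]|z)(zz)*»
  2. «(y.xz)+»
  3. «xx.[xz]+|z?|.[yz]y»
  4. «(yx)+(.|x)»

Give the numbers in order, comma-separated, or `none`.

4

1 → no match
2 → no match — must end with `xz`
3 → no match
4 → match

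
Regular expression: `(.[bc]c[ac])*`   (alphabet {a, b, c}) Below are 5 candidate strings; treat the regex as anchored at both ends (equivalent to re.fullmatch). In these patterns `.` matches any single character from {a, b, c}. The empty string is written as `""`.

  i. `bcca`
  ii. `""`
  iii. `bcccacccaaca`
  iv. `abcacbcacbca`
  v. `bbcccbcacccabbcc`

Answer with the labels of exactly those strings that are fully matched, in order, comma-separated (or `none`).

i, ii, iv, v

i → match
ii → match
iii → no match
iv → match
v → match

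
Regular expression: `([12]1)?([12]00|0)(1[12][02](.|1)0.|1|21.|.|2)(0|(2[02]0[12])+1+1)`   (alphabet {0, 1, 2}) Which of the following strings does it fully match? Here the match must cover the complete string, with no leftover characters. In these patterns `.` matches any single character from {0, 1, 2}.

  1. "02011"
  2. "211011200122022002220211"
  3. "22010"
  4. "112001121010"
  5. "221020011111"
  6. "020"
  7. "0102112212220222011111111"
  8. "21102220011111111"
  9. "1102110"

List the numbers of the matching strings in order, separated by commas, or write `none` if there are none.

1 → no match
2 → no match
3 → no match
4 → match
5 → no match
6 → match
7 → no match
8 → no match
9 → match

4, 6, 9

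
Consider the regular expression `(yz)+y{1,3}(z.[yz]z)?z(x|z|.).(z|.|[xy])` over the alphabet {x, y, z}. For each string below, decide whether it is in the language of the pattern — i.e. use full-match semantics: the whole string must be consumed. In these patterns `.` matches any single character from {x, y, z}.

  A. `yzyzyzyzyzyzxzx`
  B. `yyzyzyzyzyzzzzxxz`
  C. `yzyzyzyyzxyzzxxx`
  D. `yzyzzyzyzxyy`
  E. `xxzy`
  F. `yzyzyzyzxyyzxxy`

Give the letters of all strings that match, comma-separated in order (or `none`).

A, C

A → match
B → no match — must start with `yz`
C → match
D. `yzyzzyzyzxyy` → no match
E. `xxzy` → no match — must start with `yz`
F → no match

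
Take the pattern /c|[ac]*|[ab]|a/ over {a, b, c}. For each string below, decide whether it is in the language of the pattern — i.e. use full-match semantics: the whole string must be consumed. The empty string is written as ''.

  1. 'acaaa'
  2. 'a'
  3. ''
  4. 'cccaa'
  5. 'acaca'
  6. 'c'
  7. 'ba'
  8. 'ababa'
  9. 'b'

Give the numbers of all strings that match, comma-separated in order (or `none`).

1, 2, 3, 4, 5, 6, 9

1 → match
2 → match
3 → match
4 → match
5 → match
6 → match
7 → no match
8 → no match
9 → match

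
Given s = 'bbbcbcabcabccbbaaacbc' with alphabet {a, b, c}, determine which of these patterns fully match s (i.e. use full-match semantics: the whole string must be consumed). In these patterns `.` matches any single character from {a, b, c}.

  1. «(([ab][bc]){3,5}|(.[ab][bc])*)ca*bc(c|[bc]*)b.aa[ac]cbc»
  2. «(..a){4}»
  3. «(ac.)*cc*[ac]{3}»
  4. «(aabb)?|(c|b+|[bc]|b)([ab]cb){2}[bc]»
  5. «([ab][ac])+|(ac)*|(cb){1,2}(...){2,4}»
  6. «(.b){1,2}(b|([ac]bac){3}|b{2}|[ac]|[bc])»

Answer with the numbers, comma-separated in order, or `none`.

1 → match
2 → no match — must end with 'a'
3 → no match
4 → no match
5 → no match
6 → no match

1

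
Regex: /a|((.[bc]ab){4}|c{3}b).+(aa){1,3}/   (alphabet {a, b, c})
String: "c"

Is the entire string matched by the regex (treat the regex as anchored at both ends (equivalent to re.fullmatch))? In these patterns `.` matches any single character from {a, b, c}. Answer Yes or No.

No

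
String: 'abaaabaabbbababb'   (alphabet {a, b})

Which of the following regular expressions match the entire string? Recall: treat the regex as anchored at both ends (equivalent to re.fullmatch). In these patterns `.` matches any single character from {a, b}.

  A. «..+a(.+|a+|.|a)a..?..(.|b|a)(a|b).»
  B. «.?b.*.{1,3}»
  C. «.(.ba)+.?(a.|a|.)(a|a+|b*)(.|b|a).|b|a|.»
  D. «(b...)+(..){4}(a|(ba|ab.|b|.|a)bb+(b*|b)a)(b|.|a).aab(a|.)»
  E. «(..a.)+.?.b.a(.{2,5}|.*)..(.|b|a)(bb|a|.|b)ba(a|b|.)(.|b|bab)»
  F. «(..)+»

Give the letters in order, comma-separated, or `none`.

A → no match
B → match
C → no match
D → no match — must start with 'b'
E → match
F → match

B, E, F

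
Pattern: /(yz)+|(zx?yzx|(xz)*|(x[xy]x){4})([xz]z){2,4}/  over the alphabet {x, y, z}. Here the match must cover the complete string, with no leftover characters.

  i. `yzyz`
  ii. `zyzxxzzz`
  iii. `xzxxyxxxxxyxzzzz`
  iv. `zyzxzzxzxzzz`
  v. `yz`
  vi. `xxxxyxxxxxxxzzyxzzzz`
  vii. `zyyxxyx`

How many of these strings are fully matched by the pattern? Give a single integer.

4

i → match
ii → match
iii → no match
iv → match
v → match
vi → no match
vii → no match
Total matched: 4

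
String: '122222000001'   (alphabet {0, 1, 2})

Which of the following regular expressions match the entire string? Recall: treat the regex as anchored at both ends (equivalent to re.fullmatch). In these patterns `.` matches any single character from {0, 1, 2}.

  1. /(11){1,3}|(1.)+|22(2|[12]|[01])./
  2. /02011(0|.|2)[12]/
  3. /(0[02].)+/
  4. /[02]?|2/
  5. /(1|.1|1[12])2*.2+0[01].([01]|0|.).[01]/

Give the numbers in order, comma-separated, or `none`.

1 → no match
2 → no match — must start with '02011'
3 → no match — must start with '0'
4 → no match
5 → match

5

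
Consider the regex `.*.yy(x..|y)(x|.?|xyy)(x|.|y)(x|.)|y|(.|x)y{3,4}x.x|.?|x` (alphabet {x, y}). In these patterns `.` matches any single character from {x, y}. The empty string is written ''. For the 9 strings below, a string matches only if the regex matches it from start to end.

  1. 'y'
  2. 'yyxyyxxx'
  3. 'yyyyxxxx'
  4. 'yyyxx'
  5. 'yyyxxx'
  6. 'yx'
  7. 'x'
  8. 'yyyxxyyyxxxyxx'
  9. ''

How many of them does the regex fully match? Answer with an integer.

1. 'y' → match
2. 'yyxyyxxx' → no match
3. 'yyyyxxxx' → no match
4. 'yyyxx' → no match
5. 'yyyxxx' → no match
6. 'yx' → no match
7. 'x' → match
8 → match
9. '' → match
Total matched: 4

4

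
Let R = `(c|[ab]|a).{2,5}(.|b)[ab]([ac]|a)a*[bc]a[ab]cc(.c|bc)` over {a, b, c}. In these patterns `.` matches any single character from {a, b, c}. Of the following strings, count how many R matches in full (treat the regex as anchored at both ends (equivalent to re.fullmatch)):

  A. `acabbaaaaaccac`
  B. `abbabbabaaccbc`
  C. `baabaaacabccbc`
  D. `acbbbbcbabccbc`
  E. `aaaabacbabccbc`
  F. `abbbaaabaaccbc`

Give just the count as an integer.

5

A → no match
B → match
C → match
D → match
E → match
F → match
Total matched: 5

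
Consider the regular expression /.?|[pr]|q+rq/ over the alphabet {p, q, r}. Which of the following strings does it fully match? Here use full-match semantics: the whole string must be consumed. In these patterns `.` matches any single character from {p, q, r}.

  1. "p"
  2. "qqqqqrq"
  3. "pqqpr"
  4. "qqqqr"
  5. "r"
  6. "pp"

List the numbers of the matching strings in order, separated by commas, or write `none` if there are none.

1, 2, 5

1 → match
2 → match
3 → no match
4 → no match
5 → match
6 → no match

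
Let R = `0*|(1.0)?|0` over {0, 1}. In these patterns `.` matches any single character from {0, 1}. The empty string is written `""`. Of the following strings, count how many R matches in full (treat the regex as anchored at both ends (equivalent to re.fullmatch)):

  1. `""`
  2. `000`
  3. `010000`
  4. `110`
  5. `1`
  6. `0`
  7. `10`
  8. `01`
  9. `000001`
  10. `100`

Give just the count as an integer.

5

1 → match
2 → match
3 → no match
4 → match
5 → no match
6 → match
7 → no match
8 → no match
9 → no match
10 → match
Total matched: 5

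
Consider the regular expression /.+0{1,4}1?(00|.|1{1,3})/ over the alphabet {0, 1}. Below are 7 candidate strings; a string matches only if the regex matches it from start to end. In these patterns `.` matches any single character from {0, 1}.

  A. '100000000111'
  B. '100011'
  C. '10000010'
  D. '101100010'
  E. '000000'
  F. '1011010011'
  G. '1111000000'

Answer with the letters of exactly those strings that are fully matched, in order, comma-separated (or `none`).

A, B, C, D, E, F, G

A → match
B → match
C → match
D → match
E → match
F → match
G → match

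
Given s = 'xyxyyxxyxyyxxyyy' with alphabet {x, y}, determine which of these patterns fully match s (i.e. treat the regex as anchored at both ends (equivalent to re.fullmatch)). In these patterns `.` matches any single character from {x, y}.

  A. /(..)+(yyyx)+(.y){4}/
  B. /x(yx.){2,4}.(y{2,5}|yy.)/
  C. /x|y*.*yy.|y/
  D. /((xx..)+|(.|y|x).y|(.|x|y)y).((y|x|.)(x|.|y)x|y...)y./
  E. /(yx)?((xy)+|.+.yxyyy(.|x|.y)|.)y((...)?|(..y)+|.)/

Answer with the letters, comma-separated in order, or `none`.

B, C

A → no match
B → match
C → match
D → no match
E → no match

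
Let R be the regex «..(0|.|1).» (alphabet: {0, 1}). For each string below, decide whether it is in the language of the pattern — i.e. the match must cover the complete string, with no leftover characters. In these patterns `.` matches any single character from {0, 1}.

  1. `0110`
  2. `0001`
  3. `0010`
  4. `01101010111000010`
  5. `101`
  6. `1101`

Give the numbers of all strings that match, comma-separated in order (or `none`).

1. `0110` → match
2. `0001` → match
3. `0010` → match
4 → no match
5. `101` → no match
6. `1101` → match

1, 2, 3, 6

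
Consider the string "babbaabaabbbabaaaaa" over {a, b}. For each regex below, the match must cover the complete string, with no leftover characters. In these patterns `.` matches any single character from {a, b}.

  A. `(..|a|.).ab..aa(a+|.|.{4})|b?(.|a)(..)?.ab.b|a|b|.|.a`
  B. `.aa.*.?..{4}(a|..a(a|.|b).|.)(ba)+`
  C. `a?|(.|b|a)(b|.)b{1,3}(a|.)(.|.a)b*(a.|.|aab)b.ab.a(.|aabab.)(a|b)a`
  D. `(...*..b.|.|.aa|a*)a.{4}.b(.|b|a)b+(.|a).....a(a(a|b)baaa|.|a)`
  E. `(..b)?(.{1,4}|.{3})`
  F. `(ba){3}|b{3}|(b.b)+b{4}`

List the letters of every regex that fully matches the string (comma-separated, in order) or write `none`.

A → no match
B → no match — must end with "ba"
C → match
D → no match
E → no match
F → no match

C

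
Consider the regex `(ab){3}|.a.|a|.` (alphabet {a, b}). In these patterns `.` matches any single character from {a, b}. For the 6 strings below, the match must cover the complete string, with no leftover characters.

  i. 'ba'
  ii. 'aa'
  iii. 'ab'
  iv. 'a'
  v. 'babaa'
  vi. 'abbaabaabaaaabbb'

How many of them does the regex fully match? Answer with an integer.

1

i. 'ba' → no match
ii. 'aa' → no match
iii. 'ab' → no match
iv. 'a' → match
v. 'babaa' → no match
vi → no match
Total matched: 1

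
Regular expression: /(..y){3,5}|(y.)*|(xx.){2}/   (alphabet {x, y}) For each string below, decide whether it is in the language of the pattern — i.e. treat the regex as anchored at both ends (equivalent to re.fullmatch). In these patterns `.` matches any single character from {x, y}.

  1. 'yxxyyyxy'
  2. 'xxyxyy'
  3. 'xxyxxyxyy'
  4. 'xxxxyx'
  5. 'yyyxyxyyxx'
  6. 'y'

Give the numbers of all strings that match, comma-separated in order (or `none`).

1 → no match
2 → no match
3 → match
4 → no match
5 → no match
6 → no match

3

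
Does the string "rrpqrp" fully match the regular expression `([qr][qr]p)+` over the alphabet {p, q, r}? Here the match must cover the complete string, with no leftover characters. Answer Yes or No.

Yes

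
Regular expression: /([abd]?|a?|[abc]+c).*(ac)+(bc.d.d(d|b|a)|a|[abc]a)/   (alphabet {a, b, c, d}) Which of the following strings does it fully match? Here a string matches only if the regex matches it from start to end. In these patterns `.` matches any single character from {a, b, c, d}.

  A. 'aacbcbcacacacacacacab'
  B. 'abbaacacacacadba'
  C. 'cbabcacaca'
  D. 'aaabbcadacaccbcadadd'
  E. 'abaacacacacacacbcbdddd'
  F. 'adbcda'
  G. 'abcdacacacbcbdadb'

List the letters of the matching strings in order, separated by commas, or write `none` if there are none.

A → no match
B → no match
C → match
D → no match
E → match
F → no match
G → match

C, E, G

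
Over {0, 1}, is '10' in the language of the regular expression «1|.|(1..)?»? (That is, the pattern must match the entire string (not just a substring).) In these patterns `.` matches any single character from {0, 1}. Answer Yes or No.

No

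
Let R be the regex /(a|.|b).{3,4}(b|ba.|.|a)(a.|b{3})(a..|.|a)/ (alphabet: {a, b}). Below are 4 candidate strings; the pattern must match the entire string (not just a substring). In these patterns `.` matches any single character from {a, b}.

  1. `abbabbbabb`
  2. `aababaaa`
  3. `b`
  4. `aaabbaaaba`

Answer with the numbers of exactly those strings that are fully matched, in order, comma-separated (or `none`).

2, 4

1 → no match
2 → match
3 → no match
4 → match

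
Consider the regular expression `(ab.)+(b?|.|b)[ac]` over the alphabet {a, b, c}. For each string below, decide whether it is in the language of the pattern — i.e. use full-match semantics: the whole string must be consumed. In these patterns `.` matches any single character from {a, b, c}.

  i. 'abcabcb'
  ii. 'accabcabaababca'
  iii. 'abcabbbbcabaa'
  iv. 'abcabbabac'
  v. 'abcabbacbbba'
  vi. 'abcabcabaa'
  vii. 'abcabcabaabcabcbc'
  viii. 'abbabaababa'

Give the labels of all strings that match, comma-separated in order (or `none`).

i. 'abcabcb' → no match
ii → no match — must start with 'ab'
iii → no match
iv. 'abcabbabac' → match
v. 'abcabbacbbba' → no match
vi. 'abcabcabaa' → match
vii → match
viii. 'abbabaababa' → match

iv, vi, vii, viii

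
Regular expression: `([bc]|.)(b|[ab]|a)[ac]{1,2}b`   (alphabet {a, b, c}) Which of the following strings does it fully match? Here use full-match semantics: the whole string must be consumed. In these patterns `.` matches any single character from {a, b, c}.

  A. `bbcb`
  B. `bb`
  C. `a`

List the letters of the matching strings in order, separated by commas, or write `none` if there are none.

A. `bbcb` → match
B. `bb` → no match
C. `a` → no match — must end with `b`

A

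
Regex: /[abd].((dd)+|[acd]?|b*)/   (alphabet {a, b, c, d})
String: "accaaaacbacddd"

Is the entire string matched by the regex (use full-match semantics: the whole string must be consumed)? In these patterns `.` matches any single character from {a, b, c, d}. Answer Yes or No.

No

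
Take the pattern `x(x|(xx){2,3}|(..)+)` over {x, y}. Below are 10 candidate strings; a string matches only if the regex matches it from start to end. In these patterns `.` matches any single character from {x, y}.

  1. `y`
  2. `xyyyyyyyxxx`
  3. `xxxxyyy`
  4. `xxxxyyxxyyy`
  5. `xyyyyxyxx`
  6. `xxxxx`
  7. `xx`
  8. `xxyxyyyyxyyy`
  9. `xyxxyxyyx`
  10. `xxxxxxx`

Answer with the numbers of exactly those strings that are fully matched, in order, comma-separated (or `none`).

1. `y` → no match — must start with `x`
2. `xyyyyyyyxxx` → match
3. `xxxxyyy` → match
4. `xxxxyyxxyyy` → match
5. `xyyyyxyxx` → match
6. `xxxxx` → match
7. `xx` → match
8. `xxyxyyyyxyyy` → no match
9. `xyxxyxyyx` → match
10. `xxxxxxx` → match

2, 3, 4, 5, 6, 7, 9, 10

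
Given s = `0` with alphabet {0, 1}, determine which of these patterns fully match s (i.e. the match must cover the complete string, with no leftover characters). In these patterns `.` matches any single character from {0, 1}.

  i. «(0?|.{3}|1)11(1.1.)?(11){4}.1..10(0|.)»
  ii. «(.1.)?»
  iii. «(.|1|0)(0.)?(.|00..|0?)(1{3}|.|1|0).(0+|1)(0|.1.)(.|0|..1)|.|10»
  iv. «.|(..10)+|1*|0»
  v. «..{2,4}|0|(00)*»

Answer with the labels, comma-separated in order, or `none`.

iii, iv, v

i → no match
ii → no match
iii → match
iv → match
v → match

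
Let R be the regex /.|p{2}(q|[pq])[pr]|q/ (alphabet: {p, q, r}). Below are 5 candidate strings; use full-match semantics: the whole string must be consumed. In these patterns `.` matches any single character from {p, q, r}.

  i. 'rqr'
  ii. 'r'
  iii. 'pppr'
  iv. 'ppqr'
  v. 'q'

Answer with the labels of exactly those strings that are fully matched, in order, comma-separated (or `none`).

i. 'rqr' → no match
ii. 'r' → match
iii. 'pppr' → match
iv. 'ppqr' → match
v. 'q' → match

ii, iii, iv, v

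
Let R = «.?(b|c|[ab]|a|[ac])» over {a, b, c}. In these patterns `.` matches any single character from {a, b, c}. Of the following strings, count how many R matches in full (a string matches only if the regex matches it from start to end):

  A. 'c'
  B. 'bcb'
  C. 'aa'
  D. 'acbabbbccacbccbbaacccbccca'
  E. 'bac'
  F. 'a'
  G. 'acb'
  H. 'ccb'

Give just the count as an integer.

A → match
B → no match
C → match
D → no match
E → no match
F → match
G → no match
H → no match
Total matched: 3

3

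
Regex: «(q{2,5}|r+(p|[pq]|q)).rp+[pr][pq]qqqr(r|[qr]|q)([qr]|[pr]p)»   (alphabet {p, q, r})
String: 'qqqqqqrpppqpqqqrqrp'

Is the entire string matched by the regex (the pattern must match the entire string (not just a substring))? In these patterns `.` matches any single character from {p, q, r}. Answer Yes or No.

No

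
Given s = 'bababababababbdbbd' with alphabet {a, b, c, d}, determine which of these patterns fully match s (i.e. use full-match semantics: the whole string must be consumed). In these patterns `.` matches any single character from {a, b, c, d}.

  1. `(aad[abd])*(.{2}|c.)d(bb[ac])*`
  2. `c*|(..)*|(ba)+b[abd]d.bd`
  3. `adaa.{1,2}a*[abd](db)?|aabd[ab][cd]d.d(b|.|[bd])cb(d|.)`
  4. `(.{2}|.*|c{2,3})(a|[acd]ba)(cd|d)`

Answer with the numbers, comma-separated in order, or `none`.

2

1 → no match
2 → match
3 → no match
4 → no match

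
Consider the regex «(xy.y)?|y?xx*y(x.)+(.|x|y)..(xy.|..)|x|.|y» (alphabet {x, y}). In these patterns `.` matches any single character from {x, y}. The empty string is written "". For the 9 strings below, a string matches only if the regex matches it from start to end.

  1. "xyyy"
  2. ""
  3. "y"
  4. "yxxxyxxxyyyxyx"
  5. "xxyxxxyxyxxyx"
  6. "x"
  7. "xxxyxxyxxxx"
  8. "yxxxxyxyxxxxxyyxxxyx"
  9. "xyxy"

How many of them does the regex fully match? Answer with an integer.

9

1 → match
2 → match
3 → match
4 → match
5 → match
6 → match
7 → match
8 → match
9 → match
Total matched: 9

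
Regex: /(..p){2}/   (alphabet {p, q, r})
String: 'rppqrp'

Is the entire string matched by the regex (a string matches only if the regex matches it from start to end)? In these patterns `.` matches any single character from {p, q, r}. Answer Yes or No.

Yes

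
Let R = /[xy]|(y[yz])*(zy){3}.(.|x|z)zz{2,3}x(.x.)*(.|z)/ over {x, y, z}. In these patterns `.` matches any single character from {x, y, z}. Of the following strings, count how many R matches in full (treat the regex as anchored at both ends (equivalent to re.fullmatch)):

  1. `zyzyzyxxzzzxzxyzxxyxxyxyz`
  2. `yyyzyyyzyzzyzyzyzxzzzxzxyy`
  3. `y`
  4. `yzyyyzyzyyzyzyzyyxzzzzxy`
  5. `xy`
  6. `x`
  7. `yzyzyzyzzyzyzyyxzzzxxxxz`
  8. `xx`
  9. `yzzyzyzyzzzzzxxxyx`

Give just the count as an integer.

7

1 → match
2 → match
3 → match
4 → match
5 → no match
6 → match
7 → match
8 → no match
9 → match
Total matched: 7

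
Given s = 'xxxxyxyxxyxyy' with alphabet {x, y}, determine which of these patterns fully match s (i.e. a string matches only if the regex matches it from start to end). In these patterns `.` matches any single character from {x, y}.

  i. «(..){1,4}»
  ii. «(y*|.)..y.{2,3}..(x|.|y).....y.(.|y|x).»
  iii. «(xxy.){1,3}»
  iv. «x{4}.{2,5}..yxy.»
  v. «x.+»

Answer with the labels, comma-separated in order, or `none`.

i → no match
ii → no match
iii → no match — must start with 'xxy'
iv → match
v → match

iv, v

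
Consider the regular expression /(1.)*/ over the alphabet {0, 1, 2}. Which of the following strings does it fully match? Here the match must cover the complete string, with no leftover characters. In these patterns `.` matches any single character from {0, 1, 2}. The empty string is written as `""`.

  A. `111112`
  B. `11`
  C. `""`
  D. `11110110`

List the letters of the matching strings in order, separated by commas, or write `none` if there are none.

A → match
B → match
C → match
D → no match

A, B, C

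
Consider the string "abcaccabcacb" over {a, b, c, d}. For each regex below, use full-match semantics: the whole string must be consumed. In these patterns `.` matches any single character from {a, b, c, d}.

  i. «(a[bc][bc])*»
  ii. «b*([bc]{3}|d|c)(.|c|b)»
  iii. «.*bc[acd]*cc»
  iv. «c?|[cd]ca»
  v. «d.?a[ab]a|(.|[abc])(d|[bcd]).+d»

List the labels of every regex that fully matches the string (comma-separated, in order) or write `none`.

i

i → match
ii → no match
iii → no match — must end with "cc"
iv → no match
v → no match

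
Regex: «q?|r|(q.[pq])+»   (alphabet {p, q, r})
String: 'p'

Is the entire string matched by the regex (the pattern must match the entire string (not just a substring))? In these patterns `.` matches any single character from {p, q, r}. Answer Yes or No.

No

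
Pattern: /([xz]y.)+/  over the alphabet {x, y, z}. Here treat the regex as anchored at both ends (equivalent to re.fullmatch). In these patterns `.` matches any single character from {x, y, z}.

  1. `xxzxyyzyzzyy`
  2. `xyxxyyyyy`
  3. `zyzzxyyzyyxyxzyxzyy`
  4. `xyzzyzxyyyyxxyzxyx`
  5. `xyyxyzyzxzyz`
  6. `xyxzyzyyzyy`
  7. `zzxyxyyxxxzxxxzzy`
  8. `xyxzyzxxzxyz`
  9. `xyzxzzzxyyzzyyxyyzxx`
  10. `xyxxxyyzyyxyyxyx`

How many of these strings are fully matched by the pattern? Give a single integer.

0

1. `xxzxyyzyzzyy` → no match
2. `xyxxyyyyy` → no match
3 → no match
4 → no match
5. `xyyxyzyzxzyz` → no match
6. `xyxzyzyyzyy` → no match
7 → no match
8. `xyxzyzxxzxyz` → no match
9 → no match
10 → no match
Total matched: 0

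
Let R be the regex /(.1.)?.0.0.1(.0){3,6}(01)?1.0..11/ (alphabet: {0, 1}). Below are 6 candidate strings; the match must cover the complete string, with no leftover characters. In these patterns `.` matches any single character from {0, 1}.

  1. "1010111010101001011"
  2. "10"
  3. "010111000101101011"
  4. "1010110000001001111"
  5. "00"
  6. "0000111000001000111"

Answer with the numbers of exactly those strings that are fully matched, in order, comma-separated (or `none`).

1 → match
2 → no match — must end with "11"
3 → no match
4 → match
5 → no match — must end with "11"
6 → match

1, 4, 6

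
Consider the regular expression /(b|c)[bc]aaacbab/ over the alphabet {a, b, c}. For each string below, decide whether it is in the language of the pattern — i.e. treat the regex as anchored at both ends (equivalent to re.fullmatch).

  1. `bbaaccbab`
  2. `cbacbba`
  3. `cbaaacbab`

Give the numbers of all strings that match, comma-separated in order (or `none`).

3

1. `bbaaccbab` → no match — must end with `aaacbab`
2. `cbacbba` → no match — must end with `aaacbab`
3. `cbaaacbab` → match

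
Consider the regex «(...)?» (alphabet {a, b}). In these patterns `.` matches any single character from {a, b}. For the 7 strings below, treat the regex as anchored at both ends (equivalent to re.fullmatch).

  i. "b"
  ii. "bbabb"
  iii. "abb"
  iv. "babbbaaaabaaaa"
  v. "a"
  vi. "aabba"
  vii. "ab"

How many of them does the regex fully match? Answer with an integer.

i → no match
ii → no match
iii → match
iv → no match
v → no match
vi → no match
vii → no match
Total matched: 1

1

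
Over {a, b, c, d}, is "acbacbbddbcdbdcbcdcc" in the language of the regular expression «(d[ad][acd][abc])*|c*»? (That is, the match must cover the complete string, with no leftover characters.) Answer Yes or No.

No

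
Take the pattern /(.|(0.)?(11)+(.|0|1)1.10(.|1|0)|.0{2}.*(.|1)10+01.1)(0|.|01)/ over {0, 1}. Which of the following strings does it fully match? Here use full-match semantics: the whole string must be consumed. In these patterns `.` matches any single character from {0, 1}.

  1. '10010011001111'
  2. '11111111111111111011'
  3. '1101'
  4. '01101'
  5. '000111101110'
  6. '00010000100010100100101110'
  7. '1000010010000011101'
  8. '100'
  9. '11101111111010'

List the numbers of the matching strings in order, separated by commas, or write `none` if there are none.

1, 7

1 → match
2 → no match
3. '1101' → no match
4. '01101' → no match
5. '000111101110' → no match
6 → no match
7 → match
8. '100' → no match
9 → no match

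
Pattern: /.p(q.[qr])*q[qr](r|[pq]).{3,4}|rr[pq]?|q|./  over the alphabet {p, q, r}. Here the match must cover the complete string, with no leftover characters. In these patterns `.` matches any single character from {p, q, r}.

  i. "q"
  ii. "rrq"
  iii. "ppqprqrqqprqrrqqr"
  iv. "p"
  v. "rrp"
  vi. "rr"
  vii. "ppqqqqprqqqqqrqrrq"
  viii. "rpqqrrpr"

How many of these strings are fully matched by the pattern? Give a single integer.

i → match
ii → match
iii → match
iv → match
v → match
vi → match
vii → match
viii → match
Total matched: 8

8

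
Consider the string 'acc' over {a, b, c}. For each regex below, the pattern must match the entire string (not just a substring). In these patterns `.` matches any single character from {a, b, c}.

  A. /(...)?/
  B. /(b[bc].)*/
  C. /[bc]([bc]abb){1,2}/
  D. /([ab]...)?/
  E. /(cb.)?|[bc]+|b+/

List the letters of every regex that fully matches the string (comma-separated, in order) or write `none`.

A

A → match
B → no match
C → no match — must end with 'abb'
D → no match
E → no match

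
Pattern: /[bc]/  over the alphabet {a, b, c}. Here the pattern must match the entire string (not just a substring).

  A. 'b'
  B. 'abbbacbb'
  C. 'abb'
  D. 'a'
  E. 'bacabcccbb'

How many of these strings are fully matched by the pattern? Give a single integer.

A → match
B → no match
C → no match
D → no match
E → no match
Total matched: 1

1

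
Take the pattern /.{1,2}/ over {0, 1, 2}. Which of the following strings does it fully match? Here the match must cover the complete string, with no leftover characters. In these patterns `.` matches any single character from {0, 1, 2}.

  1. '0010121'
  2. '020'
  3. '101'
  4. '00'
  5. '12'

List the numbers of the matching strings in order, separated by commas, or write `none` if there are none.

1 → no match
2 → no match
3 → no match
4 → match
5 → match

4, 5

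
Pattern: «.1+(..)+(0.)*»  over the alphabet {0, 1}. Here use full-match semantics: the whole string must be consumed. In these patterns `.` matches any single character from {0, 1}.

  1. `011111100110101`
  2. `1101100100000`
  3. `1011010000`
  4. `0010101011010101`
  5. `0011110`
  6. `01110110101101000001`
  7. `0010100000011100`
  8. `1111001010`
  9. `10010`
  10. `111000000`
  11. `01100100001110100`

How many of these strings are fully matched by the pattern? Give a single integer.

1 → match
2 → no match
3 → no match
4 → no match
5 → no match
6 → match
7 → no match
8 → match
9 → no match
10 → match
11 → match
Total matched: 5

5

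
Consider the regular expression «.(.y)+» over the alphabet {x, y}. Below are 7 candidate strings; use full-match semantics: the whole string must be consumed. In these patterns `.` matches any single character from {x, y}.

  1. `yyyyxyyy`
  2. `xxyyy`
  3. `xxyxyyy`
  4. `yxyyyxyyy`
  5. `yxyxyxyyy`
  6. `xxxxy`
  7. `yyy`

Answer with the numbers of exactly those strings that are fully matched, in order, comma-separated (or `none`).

1 → no match
2 → match
3 → match
4 → match
5 → match
6 → no match
7 → match

2, 3, 4, 5, 7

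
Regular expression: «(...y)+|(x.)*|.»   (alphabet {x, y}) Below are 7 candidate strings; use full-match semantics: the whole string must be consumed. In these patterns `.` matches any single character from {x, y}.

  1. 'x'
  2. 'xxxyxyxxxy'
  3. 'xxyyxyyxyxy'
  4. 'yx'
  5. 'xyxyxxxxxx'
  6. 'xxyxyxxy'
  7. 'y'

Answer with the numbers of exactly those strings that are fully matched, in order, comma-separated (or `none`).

1, 2, 5, 7

1 → match
2 → match
3 → no match
4 → no match
5 → match
6 → no match
7 → match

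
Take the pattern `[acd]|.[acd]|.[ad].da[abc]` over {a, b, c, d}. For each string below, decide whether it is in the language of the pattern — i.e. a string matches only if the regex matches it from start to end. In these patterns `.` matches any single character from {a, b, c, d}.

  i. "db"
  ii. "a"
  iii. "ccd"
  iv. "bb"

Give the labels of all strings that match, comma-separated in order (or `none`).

ii

i. "db" → no match
ii. "a" → match
iii. "ccd" → no match
iv. "bb" → no match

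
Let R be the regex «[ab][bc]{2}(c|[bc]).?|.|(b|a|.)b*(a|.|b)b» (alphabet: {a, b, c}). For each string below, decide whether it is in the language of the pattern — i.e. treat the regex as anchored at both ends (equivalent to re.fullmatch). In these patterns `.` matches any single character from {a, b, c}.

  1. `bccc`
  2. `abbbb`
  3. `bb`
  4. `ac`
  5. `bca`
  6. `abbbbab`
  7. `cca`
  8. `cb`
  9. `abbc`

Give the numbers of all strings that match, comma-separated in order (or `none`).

1. `bccc` → match
2. `abbbb` → match
3. `bb` → no match
4. `ac` → no match
5. `bca` → no match
6. `abbbbab` → match
7. `cca` → no match
8. `cb` → no match
9. `abbc` → match

1, 2, 6, 9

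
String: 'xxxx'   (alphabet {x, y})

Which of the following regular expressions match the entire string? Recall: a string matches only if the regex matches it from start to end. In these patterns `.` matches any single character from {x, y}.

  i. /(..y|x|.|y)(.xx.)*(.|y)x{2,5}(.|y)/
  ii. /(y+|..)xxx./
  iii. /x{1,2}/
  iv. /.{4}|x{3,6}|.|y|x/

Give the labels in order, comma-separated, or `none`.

iv

i → no match
ii → no match
iii → no match
iv → match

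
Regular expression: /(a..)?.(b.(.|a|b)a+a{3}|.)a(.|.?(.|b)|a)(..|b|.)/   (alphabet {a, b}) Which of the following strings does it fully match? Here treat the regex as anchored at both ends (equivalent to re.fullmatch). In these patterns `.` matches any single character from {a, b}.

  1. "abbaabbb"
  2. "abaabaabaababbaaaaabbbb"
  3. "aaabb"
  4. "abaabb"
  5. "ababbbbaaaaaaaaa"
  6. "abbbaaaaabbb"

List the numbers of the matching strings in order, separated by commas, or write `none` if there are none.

3, 4, 5, 6

1 → no match
2 → no match
3 → match
4 → match
5 → match
6 → match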